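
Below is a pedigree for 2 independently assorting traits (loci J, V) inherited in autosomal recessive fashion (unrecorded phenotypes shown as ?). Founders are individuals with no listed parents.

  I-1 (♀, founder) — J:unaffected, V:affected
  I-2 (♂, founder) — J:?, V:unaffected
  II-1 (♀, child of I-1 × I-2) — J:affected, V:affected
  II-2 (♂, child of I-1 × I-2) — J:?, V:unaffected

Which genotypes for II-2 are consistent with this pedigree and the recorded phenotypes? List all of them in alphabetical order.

J/I-1 un ·: Jj
J/I-2 ? ·: Jj|jj
J/II-1 aff I-1×I-2: jj
J/II-2 ? I-1×I-2: JJ|Jj|jj
⇒ J over [I-1,I-2,II-1,II-2]: 5 consistent
V/I-1 aff ·: vv
V/I-2 un ·: Vv
V/II-1 aff I-1×I-2: vv
V/II-2 un I-1×I-2: Vv
⇒ V over [I-1,I-2,II-1,II-2]: 1 consistent

II-2 ∈ {JJ Vv, Jj Vv, jj Vv}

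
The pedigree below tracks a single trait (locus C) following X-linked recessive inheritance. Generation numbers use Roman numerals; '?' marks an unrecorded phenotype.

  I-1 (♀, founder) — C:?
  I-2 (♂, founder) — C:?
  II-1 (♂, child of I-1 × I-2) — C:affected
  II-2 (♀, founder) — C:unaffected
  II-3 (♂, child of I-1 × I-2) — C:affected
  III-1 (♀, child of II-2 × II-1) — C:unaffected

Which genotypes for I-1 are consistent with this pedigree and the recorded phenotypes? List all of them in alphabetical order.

I-1 ∈ {X^CX^c, X^cX^c}

C/I-1 ? ·: X^CX^c|X^cX^c
C/I-2 ? ·: X^CY|X^cY
C/II-1 aff I-1×I-2: X^cY
C/II-2 un ·: X^CX^C|X^CX^c
C/II-3 aff I-1×I-2: X^cY
C/III-1 un II-2×II-1: X^CX^c
⇒ C over [I-1,I-2,II-1,II-2,II-3,III-1]: 8 consistent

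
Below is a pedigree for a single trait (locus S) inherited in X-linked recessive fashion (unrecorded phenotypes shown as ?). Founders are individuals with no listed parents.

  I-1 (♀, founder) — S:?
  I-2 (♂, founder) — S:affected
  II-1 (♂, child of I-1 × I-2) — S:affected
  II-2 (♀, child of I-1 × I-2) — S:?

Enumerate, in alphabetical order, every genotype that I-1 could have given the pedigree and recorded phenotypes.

S/I-1 ? ·: X^SX^s|X^sX^s
S/I-2 aff ·: X^sY
S/II-1 aff I-1×I-2: X^sY
S/II-2 ? I-1×I-2: X^SX^s|X^sX^s
⇒ S over [I-1,I-2,II-1,II-2]: 3 consistent

I-1 ∈ {X^SX^s, X^sX^s}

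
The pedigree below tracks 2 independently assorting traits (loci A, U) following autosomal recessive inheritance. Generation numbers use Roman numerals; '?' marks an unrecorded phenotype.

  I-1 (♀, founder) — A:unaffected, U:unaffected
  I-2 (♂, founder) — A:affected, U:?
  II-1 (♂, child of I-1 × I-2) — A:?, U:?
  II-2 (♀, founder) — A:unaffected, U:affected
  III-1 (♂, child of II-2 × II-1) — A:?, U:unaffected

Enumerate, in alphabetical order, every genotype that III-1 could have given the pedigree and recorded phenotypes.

III-1 ∈ {AA Uu, Aa Uu, aa Uu}

A/I-1 un ·: AA|Aa
A/I-2 aff ·: aa
A/II-1 ? I-1×I-2: Aa|aa
A/II-2 un ·: AA|Aa
A/III-1 ? II-2×II-1: AA|Aa|aa
⇒ A over [I-1,I-2,II-1,II-2,III-1]: 13 consistent
U/I-1 un ·: UU|Uu
U/I-2 ? ·: UU|Uu|uu
U/II-1 ? I-1×I-2: UU|Uu
U/II-2 aff ·: uu
U/III-1 un II-2×II-1: Uu
⇒ U over [I-1,I-2,II-1,II-2,III-1]: 9 consistent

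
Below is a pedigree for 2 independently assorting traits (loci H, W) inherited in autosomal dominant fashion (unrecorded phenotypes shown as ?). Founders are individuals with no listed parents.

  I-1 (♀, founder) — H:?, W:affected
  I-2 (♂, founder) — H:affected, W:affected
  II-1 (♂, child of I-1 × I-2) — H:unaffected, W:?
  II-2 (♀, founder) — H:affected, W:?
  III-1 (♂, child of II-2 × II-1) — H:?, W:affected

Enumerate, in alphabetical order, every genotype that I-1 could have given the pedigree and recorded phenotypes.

H/I-1 ? ·: hh|Hh
H/I-2 aff ·: Hh
H/II-1 un I-1×I-2: hh
H/II-2 aff ·: Hh|HH
H/III-1 ? II-2×II-1: hh|Hh
⇒ H over [I-1,I-2,II-1,II-2,III-1]: 6 consistent
W/I-1 aff ·: Ww|WW
W/I-2 aff ·: Ww|WW
W/II-1 ? I-1×I-2: ww|Ww|WW
W/II-2 ? ·: ww|Ww|WW
W/III-1 aff II-2×II-1: Ww|WW
⇒ W over [I-1,I-2,II-1,II-2,III-1]: 33 consistent

I-1 ∈ {Hh WW, Hh Ww, hh WW, hh Ww}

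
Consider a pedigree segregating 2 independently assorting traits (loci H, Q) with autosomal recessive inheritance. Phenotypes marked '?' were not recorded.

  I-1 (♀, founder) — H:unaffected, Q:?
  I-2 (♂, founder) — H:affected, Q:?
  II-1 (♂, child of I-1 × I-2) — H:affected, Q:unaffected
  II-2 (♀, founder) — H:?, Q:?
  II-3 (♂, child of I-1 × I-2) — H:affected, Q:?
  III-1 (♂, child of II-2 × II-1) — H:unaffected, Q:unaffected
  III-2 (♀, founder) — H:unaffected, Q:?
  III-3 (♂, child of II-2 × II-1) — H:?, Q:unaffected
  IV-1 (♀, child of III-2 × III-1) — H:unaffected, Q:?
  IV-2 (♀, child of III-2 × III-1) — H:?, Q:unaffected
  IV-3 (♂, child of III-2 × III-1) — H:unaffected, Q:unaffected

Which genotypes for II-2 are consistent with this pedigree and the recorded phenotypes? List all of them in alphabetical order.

II-2 ∈ {HH QQ, HH Qq, HH qq, Hh QQ, Hh Qq, Hh qq}

H/I-1 un ·: Hh
H/I-2 aff ·: hh
H/II-1 aff I-1×I-2: hh
H/II-2 ? ·: HH|Hh
H/II-3 aff I-1×I-2: hh
H/III-1 un II-2×II-1: Hh
H/III-2 un ·: HH|Hh
H/III-3 ? II-2×II-1: Hh|hh
H/IV-1 un III-2×III-1: HH|Hh
H/IV-2 ? III-2×III-1: HH|Hh|hh
H/IV-3 un III-2×III-1: HH|Hh
⇒ H over [I-1,I-2,II-1,II-2,II-3,III-1,III-2,III-3,IV-1,IV-2,IV-3]: 60 consistent
Q/I-1 ? ·: QQ|Qq|qq
Q/I-2 ? ·: QQ|Qq|qq
Q/II-1 un I-1×I-2: QQ|Qq
Q/II-2 ? ·: QQ|Qq|qq
Q/II-3 ? I-1×I-2: QQ|Qq|qq
Q/III-1 un II-2×II-1: QQ|Qq
Q/III-2 ? ·: QQ|Qq|qq
Q/III-3 un II-2×II-1: QQ|Qq
Q/IV-1 ? III-2×III-1: QQ|Qq|qq
Q/IV-2 un III-2×III-1: QQ|Qq
Q/IV-3 un III-2×III-1: QQ|Qq
⇒ Q over [I-1,I-2,II-1,II-2,II-3,III-1,III-2,III-3,IV-1,IV-2,IV-3]: 2718 consistent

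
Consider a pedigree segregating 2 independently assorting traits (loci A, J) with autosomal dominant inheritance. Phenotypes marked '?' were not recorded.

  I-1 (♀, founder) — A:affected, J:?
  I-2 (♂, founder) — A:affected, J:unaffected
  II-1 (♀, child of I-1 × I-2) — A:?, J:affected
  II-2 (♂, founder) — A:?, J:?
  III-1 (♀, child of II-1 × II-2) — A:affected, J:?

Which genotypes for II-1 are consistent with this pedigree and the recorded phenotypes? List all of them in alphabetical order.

II-1 ∈ {AA Jj, Aa Jj, aa Jj}

A/I-1 aff ·: Aa|AA
A/I-2 aff ·: Aa|AA
A/II-1 ? I-1×I-2: aa|Aa|AA
A/II-2 ? ·: aa|Aa|AA
A/III-1 aff II-1×II-2: Aa|AA
⇒ A over [I-1,I-2,II-1,II-2,III-1]: 33 consistent
J/I-1 ? ·: Jj|JJ
J/I-2 un ·: jj
J/II-1 aff I-1×I-2: Jj
J/II-2 ? ·: jj|Jj|JJ
J/III-1 ? II-1×II-2: jj|Jj|JJ
⇒ J over [I-1,I-2,II-1,II-2,III-1]: 14 consistent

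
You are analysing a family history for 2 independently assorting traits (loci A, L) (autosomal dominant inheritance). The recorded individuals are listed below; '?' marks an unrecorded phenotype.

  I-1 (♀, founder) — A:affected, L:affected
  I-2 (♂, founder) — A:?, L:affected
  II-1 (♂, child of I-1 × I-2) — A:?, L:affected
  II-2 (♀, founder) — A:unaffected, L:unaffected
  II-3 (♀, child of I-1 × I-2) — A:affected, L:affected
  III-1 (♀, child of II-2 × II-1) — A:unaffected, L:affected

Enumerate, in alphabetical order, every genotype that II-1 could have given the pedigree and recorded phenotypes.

A/I-1 aff ·: Aa|AA
A/I-2 ? ·: aa|Aa|AA
A/II-1 ? I-1×I-2: aa|Aa
A/II-2 un ·: aa
A/II-3 aff I-1×I-2: Aa|AA
A/III-1 un II-2×II-1: aa
⇒ A over [I-1,I-2,II-1,II-2,II-3,III-1]: 11 consistent
L/I-1 aff ·: Ll|LL
L/I-2 aff ·: Ll|LL
L/II-1 aff I-1×I-2: Ll|LL
L/II-2 un ·: ll
L/II-3 aff I-1×I-2: Ll|LL
L/III-1 aff II-2×II-1: Ll
⇒ L over [I-1,I-2,II-1,II-2,II-3,III-1]: 13 consistent

II-1 ∈ {Aa LL, Aa Ll, aa LL, aa Ll}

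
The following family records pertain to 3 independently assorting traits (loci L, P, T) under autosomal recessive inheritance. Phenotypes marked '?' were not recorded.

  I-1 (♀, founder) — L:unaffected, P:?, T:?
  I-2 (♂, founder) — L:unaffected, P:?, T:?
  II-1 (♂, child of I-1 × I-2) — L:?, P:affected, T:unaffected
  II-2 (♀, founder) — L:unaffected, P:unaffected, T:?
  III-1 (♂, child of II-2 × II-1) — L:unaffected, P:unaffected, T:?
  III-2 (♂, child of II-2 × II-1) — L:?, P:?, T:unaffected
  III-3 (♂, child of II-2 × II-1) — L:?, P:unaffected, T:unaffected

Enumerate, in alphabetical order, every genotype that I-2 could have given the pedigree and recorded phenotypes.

L/I-1 un ·: LL|Ll
L/I-2 un ·: LL|Ll
L/II-1 ? I-1×I-2: LL|Ll|ll
L/II-2 un ·: LL|Ll
L/III-1 un II-2×II-1: LL|Ll
L/III-2 ? II-2×II-1: LL|Ll|ll
L/III-3 ? II-2×II-1: LL|Ll|ll
⇒ L over [I-1,I-2,II-1,II-2,III-1,III-2,III-3]: 119 consistent
P/I-1 ? ·: Pp|pp
P/I-2 ? ·: Pp|pp
P/II-1 aff I-1×I-2: pp
P/II-2 un ·: PP|Pp
P/III-1 un II-2×II-1: Pp
P/III-2 ? II-2×II-1: Pp|pp
P/III-3 un II-2×II-1: Pp
⇒ P over [I-1,I-2,II-1,II-2,III-1,III-2,III-3]: 12 consistent
T/I-1 ? ·: TT|Tt|tt
T/I-2 ? ·: TT|Tt|tt
T/II-1 un I-1×I-2: TT|Tt
T/II-2 ? ·: TT|Tt|tt
T/III-1 ? II-2×II-1: TT|Tt|tt
T/III-2 un II-2×II-1: TT|Tt
T/III-3 un II-2×II-1: TT|Tt
⇒ T over [I-1,I-2,II-1,II-2,III-1,III-2,III-3]: 194 consistent

I-2 ∈ {LL Pp TT, LL Pp Tt, LL Pp tt, LL pp TT, LL pp Tt, LL pp tt, Ll Pp TT, Ll Pp Tt, Ll Pp tt, Ll pp TT, Ll pp Tt, Ll pp tt}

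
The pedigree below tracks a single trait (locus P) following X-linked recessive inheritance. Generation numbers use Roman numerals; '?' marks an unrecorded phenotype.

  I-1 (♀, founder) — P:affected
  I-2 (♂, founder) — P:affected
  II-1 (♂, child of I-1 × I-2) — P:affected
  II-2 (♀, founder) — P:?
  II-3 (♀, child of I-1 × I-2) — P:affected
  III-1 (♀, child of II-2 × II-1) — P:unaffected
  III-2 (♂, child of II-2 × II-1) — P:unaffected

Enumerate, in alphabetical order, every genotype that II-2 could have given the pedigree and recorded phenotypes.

P/I-1 aff ·: X^pX^p
P/I-2 aff ·: X^pY
P/II-1 aff I-1×I-2: X^pY
P/II-2 ? ·: X^PX^P|X^PX^p
P/II-3 aff I-1×I-2: X^pX^p
P/III-1 un II-2×II-1: X^PX^p
P/III-2 un II-2×II-1: X^PY
⇒ P over [I-1,I-2,II-1,II-2,II-3,III-1,III-2]: 2 consistent

II-2 ∈ {X^PX^P, X^PX^p}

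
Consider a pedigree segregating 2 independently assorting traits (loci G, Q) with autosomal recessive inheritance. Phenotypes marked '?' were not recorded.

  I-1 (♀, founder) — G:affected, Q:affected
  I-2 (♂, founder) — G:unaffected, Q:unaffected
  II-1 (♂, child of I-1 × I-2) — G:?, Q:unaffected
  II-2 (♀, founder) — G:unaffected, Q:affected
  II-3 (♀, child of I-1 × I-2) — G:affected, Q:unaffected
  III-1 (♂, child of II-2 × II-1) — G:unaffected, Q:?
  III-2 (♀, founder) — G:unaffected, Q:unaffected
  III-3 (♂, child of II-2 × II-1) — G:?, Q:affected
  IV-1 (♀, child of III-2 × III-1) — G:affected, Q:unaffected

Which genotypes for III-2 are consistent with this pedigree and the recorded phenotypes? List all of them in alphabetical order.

III-2 ∈ {Gg QQ, Gg Qq}

G/I-1 aff ·: gg
G/I-2 un ·: Gg
G/II-1 ? I-1×I-2: Gg|gg
G/II-2 un ·: GG|Gg
G/II-3 aff I-1×I-2: gg
G/III-1 un II-2×II-1: Gg
G/III-2 un ·: Gg
G/III-3 ? II-2×II-1: GG|Gg|gg
G/IV-1 aff III-2×III-1: gg
⇒ G over [I-1,I-2,II-1,II-2,II-3,III-1,III-2,III-3,IV-1]: 8 consistent
Q/I-1 aff ·: qq
Q/I-2 un ·: QQ|Qq
Q/II-1 un I-1×I-2: Qq
Q/II-2 aff ·: qq
Q/II-3 un I-1×I-2: Qq
Q/III-1 ? II-2×II-1: Qq|qq
Q/III-2 un ·: QQ|Qq
Q/III-3 aff II-2×II-1: qq
Q/IV-1 un III-2×III-1: QQ|Qq
⇒ Q over [I-1,I-2,II-1,II-2,II-3,III-1,III-2,III-3,IV-1]: 12 consistent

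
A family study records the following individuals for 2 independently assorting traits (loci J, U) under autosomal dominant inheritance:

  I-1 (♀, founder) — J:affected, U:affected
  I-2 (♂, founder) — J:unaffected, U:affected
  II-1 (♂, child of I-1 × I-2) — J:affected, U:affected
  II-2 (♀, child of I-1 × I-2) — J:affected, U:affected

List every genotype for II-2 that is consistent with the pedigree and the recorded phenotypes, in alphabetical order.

II-2 ∈ {Jj UU, Jj Uu}

J/I-1 aff ·: Jj|JJ
J/I-2 un ·: jj
J/II-1 aff I-1×I-2: Jj
J/II-2 aff I-1×I-2: Jj
⇒ J over [I-1,I-2,II-1,II-2]: 2 consistent
U/I-1 aff ·: Uu|UU
U/I-2 aff ·: Uu|UU
U/II-1 aff I-1×I-2: Uu|UU
U/II-2 aff I-1×I-2: Uu|UU
⇒ U over [I-1,I-2,II-1,II-2]: 13 consistent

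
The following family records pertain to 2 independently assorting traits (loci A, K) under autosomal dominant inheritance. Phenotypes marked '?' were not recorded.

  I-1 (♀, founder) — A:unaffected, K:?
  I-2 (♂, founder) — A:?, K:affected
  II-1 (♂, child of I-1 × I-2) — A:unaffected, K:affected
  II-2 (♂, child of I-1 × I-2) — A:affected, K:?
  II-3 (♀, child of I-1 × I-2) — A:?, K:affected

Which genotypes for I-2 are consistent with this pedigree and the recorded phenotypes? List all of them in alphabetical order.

I-2 ∈ {Aa KK, Aa Kk}

A/I-1 un ·: aa
A/I-2 ? ·: Aa
A/II-1 un I-1×I-2: aa
A/II-2 aff I-1×I-2: Aa
A/II-3 ? I-1×I-2: aa|Aa
⇒ A over [I-1,I-2,II-1,II-2,II-3]: 2 consistent
K/I-1 ? ·: kk|Kk|KK
K/I-2 aff ·: Kk|KK
K/II-1 aff I-1×I-2: Kk|KK
K/II-2 ? I-1×I-2: kk|Kk|KK
K/II-3 aff I-1×I-2: Kk|KK
⇒ K over [I-1,I-2,II-1,II-2,II-3]: 32 consistent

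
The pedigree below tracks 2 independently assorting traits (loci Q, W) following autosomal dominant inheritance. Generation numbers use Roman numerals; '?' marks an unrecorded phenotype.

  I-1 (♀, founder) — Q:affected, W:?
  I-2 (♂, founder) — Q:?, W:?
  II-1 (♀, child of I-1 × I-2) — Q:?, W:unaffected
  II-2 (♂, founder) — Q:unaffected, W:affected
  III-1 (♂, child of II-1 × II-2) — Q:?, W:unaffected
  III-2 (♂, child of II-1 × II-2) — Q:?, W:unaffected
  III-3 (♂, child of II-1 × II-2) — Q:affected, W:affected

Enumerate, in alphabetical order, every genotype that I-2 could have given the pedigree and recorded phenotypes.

I-2 ∈ {QQ Ww, QQ ww, Qq Ww, Qq ww, qq Ww, qq ww}

Q/I-1 aff ·: Qq|QQ
Q/I-2 ? ·: qq|Qq|QQ
Q/II-1 ? I-1×I-2: Qq|QQ
Q/II-2 un ·: qq
Q/III-1 ? II-1×II-2: qq|Qq
Q/III-2 ? II-1×II-2: qq|Qq
Q/III-3 aff II-1×II-2: Qq
⇒ Q over [I-1,I-2,II-1,II-2,III-1,III-2,III-3]: 24 consistent
W/I-1 ? ·: ww|Ww
W/I-2 ? ·: ww|Ww
W/II-1 un I-1×I-2: ww
W/II-2 aff ·: Ww
W/III-1 un II-1×II-2: ww
W/III-2 un II-1×II-2: ww
W/III-3 aff II-1×II-2: Ww
⇒ W over [I-1,I-2,II-1,II-2,III-1,III-2,III-3]: 4 consistent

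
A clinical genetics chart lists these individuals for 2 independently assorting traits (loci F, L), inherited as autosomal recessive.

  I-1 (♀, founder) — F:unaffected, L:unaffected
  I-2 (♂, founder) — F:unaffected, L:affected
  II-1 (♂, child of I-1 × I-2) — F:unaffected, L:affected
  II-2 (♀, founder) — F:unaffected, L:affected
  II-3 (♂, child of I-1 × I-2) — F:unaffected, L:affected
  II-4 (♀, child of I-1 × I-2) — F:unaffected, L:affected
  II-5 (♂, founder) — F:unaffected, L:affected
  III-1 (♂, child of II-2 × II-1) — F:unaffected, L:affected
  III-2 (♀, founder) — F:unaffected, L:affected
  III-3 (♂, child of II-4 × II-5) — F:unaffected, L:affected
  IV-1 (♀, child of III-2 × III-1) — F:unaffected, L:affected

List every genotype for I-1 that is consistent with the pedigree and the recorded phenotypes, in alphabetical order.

F/I-1 un ·: FF|Ff
F/I-2 un ·: FF|Ff
F/II-1 un I-1×I-2: FF|Ff
F/II-2 un ·: FF|Ff
F/II-3 un I-1×I-2: FF|Ff
F/II-4 un I-1×I-2: FF|Ff
F/II-5 un ·: FF|Ff
F/III-1 un II-2×II-1: FF|Ff
F/III-2 un ·: FF|Ff
F/III-3 un II-4×II-5: FF|Ff
F/IV-1 un III-2×III-1: FF|Ff
⇒ F over [I-1,I-2,II-1,II-2,II-3,II-4,II-5,III-1,III-2,III-3,IV-1]: 1038 consistent
L/I-1 un ·: Ll
L/I-2 aff ·: ll
L/II-1 aff I-1×I-2: ll
L/II-2 aff ·: ll
L/II-3 aff I-1×I-2: ll
L/II-4 aff I-1×I-2: ll
L/II-5 aff ·: ll
L/III-1 aff II-2×II-1: ll
L/III-2 aff ·: ll
L/III-3 aff II-4×II-5: ll
L/IV-1 aff III-2×III-1: ll
⇒ L over [I-1,I-2,II-1,II-2,II-3,II-4,II-5,III-1,III-2,III-3,IV-1]: 1 consistent

I-1 ∈ {FF Ll, Ff Ll}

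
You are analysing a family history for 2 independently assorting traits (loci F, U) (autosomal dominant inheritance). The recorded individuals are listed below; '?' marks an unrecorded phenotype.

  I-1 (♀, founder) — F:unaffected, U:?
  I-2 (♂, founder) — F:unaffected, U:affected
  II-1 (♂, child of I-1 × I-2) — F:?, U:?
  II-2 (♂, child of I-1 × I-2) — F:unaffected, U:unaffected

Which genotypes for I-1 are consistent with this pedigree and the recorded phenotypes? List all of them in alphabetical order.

F/I-1 un ·: ff
F/I-2 un ·: ff
F/II-1 ? I-1×I-2: ff
F/II-2 un I-1×I-2: ff
⇒ F over [I-1,I-2,II-1,II-2]: 1 consistent
U/I-1 ? ·: uu|Uu
U/I-2 aff ·: Uu
U/II-1 ? I-1×I-2: uu|Uu|UU
U/II-2 un I-1×I-2: uu
⇒ U over [I-1,I-2,II-1,II-2]: 5 consistent

I-1 ∈ {ff Uu, ff uu}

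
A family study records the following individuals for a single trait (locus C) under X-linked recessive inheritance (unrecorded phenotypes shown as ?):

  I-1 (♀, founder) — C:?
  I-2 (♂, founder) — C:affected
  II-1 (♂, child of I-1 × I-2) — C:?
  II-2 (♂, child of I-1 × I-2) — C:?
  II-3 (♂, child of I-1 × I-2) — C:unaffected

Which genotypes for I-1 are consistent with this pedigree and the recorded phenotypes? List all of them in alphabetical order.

C/I-1 ? ·: X^CX^C|X^CX^c
C/I-2 aff ·: X^cY
C/II-1 ? I-1×I-2: X^CY|X^cY
C/II-2 ? I-1×I-2: X^CY|X^cY
C/II-3 un I-1×I-2: X^CY
⇒ C over [I-1,I-2,II-1,II-2,II-3]: 5 consistent

I-1 ∈ {X^CX^C, X^CX^c}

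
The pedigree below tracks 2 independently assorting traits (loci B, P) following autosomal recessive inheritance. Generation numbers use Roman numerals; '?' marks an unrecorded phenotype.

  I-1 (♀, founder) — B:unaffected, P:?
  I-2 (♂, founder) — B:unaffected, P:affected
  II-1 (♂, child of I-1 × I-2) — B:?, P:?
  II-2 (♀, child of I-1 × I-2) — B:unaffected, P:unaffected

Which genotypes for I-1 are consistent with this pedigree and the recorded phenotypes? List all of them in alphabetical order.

I-1 ∈ {BB PP, BB Pp, Bb PP, Bb Pp}

B/I-1 un ·: BB|Bb
B/I-2 un ·: BB|Bb
B/II-1 ? I-1×I-2: BB|Bb|bb
B/II-2 un I-1×I-2: BB|Bb
⇒ B over [I-1,I-2,II-1,II-2]: 15 consistent
P/I-1 ? ·: PP|Pp
P/I-2 aff ·: pp
P/II-1 ? I-1×I-2: Pp|pp
P/II-2 un I-1×I-2: Pp
⇒ P over [I-1,I-2,II-1,II-2]: 3 consistent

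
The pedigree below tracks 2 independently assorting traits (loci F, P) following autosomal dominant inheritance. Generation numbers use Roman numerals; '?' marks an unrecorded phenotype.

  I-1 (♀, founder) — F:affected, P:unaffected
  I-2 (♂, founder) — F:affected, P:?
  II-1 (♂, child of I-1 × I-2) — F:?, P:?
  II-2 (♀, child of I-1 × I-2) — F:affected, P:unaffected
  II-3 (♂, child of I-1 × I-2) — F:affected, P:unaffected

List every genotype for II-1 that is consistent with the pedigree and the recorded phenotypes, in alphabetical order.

II-1 ∈ {FF Pp, FF pp, Ff Pp, Ff pp, ff Pp, ff pp}

F/I-1 aff ·: Ff|FF
F/I-2 aff ·: Ff|FF
F/II-1 ? I-1×I-2: ff|Ff|FF
F/II-2 aff I-1×I-2: Ff|FF
F/II-3 aff I-1×I-2: Ff|FF
⇒ F over [I-1,I-2,II-1,II-2,II-3]: 29 consistent
P/I-1 un ·: pp
P/I-2 ? ·: pp|Pp
P/II-1 ? I-1×I-2: pp|Pp
P/II-2 un I-1×I-2: pp
P/II-3 un I-1×I-2: pp
⇒ P over [I-1,I-2,II-1,II-2,II-3]: 3 consistent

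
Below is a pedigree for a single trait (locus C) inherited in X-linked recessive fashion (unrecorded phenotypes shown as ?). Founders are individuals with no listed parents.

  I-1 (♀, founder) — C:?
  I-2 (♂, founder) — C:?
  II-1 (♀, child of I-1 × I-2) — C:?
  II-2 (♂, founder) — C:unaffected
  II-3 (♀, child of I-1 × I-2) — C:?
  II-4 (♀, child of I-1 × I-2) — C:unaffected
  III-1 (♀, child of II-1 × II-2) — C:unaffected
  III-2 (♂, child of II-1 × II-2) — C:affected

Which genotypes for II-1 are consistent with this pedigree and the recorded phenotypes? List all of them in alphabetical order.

C/I-1 ? ·: X^CX^C|X^CX^c|X^cX^c
C/I-2 ? ·: X^CY|X^cY
C/II-1 ? I-1×I-2: X^CX^c|X^cX^c
C/II-2 un ·: X^CY
C/II-3 ? I-1×I-2: X^CX^C|X^CX^c|X^cX^c
C/II-4 un I-1×I-2: X^CX^C|X^CX^c
C/III-1 un II-1×II-2: X^CX^C|X^CX^c
C/III-2 aff II-1×II-2: X^cY
⇒ C over [I-1,I-2,II-1,II-2,II-3,II-4,III-1,III-2]: 18 consistent

II-1 ∈ {X^CX^c, X^cX^c}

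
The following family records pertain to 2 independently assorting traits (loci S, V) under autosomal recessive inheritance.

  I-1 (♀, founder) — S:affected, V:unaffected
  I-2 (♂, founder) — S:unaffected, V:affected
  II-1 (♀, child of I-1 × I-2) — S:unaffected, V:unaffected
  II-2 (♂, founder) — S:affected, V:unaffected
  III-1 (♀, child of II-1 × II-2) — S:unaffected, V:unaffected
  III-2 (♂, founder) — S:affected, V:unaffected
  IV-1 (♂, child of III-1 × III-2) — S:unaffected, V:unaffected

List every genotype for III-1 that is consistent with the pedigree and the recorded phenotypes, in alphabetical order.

III-1 ∈ {Ss VV, Ss Vv}

S/I-1 aff ·: ss
S/I-2 un ·: SS|Ss
S/II-1 un I-1×I-2: Ss
S/II-2 aff ·: ss
S/III-1 un II-1×II-2: Ss
S/III-2 aff ·: ss
S/IV-1 un III-1×III-2: Ss
⇒ S over [I-1,I-2,II-1,II-2,III-1,III-2,IV-1]: 2 consistent
V/I-1 un ·: VV|Vv
V/I-2 aff ·: vv
V/II-1 un I-1×I-2: Vv
V/II-2 un ·: VV|Vv
V/III-1 un II-1×II-2: VV|Vv
V/III-2 un ·: VV|Vv
V/IV-1 un III-1×III-2: VV|Vv
⇒ V over [I-1,I-2,II-1,II-2,III-1,III-2,IV-1]: 28 consistent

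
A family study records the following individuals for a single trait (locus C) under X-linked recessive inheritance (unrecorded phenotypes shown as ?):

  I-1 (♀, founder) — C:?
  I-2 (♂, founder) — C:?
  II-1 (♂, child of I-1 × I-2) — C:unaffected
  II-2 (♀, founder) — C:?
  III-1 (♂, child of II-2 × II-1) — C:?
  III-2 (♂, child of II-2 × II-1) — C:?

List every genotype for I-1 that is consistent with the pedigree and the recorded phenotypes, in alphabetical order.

C/I-1 ? ·: X^CX^C|X^CX^c
C/I-2 ? ·: X^CY|X^cY
C/II-1 un I-1×I-2: X^CY
C/II-2 ? ·: X^CX^C|X^CX^c|X^cX^c
C/III-1 ? II-2×II-1: X^CY|X^cY
C/III-2 ? II-2×II-1: X^CY|X^cY
⇒ C over [I-1,I-2,II-1,II-2,III-1,III-2]: 24 consistent

I-1 ∈ {X^CX^C, X^CX^c}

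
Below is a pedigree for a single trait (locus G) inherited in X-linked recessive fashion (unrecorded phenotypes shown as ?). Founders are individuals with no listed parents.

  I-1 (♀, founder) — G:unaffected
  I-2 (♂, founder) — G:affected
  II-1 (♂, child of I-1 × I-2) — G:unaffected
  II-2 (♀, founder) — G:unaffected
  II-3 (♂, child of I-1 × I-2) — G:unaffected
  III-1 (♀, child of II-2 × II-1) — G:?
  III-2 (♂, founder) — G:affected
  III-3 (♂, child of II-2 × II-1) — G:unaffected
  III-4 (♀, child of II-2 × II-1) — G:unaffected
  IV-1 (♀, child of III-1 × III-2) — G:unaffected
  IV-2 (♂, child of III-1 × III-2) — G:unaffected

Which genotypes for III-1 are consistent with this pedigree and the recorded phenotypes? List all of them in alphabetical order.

III-1 ∈ {X^GX^G, X^GX^g}

G/I-1 un ·: X^GX^G|X^GX^g
G/I-2 aff ·: X^gY
G/II-1 un I-1×I-2: X^GY
G/II-2 un ·: X^GX^G|X^GX^g
G/II-3 un I-1×I-2: X^GY
G/III-1 ? II-2×II-1: X^GX^G|X^GX^g
G/III-2 aff ·: X^gY
G/III-3 un II-2×II-1: X^GY
G/III-4 un II-2×II-1: X^GX^G|X^GX^g
G/IV-1 un III-1×III-2: X^GX^g
G/IV-2 un III-1×III-2: X^GY
⇒ G over [I-1,I-2,II-1,II-2,II-3,III-1,III-2,III-3,III-4,IV-1,IV-2]: 10 consistent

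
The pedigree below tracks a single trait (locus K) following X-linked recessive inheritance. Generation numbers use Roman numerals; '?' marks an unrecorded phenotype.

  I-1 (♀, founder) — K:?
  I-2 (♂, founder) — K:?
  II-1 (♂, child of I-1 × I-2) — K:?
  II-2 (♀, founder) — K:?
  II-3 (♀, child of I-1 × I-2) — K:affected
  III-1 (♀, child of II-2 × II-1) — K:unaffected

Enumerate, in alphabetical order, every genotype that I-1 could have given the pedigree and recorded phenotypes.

K/I-1 ? ·: X^KX^k|X^kX^k
K/I-2 ? ·: X^kY
K/II-1 ? I-1×I-2: X^KY|X^kY
K/II-2 ? ·: X^KX^K|X^KX^k|X^kX^k
K/II-3 aff I-1×I-2: X^kX^k
K/III-1 un II-2×II-1: X^KX^K|X^KX^k
⇒ K over [I-1,I-2,II-1,II-2,II-3,III-1]: 8 consistent

I-1 ∈ {X^KX^k, X^kX^k}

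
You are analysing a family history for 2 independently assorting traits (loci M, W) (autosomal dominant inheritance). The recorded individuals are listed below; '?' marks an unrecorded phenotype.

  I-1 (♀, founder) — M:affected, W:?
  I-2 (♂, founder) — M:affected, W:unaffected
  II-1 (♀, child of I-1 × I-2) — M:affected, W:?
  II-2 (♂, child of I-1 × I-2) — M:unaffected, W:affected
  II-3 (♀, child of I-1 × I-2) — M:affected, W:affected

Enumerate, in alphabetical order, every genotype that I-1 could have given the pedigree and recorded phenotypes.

M/I-1 aff ·: Mm
M/I-2 aff ·: Mm
M/II-1 aff I-1×I-2: Mm|MM
M/II-2 un I-1×I-2: mm
M/II-3 aff I-1×I-2: Mm|MM
⇒ M over [I-1,I-2,II-1,II-2,II-3]: 4 consistent
W/I-1 ? ·: Ww|WW
W/I-2 un ·: ww
W/II-1 ? I-1×I-2: ww|Ww
W/II-2 aff I-1×I-2: Ww
W/II-3 aff I-1×I-2: Ww
⇒ W over [I-1,I-2,II-1,II-2,II-3]: 3 consistent

I-1 ∈ {Mm WW, Mm Ww}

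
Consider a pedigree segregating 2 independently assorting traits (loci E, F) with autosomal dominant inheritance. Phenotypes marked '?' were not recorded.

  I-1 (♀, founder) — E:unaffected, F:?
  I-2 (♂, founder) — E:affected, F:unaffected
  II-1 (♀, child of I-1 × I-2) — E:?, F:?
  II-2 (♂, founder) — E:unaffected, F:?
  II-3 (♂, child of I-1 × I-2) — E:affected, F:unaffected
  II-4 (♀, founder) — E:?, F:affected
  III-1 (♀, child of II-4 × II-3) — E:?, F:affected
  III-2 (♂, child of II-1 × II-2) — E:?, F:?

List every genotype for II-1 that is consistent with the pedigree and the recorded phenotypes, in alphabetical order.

E/I-1 un ·: ee
E/I-2 aff ·: Ee|EE
E/II-1 ? I-1×I-2: ee|Ee
E/II-2 un ·: ee
E/II-3 aff I-1×I-2: Ee
E/II-4 ? ·: ee|Ee|EE
E/III-1 ? II-4×II-3: ee|Ee|EE
E/III-2 ? II-1×II-2: ee|Ee
⇒ E over [I-1,I-2,II-1,II-2,II-3,II-4,III-1,III-2]: 35 consistent
F/I-1 ? ·: ff|Ff
F/I-2 un ·: ff
F/II-1 ? I-1×I-2: ff|Ff
F/II-2 ? ·: ff|Ff|FF
F/II-3 un I-1×I-2: ff
F/II-4 aff ·: Ff|FF
F/III-1 aff II-4×II-3: Ff
F/III-2 ? II-1×II-2: ff|Ff|FF
⇒ F over [I-1,I-2,II-1,II-2,II-3,II-4,III-1,III-2]: 30 consistent

II-1 ∈ {Ee Ff, Ee ff, ee Ff, ee ff}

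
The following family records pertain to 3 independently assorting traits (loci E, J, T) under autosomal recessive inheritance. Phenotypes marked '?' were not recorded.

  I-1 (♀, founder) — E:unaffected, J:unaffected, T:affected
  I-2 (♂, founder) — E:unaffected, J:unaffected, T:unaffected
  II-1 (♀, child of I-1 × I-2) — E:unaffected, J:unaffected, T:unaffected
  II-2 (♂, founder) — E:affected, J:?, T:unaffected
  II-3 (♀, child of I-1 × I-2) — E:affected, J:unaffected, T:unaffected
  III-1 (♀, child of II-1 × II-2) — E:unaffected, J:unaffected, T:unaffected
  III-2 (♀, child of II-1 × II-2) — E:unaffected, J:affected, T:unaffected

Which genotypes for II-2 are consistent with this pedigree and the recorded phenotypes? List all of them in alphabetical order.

II-2 ∈ {ee Jj TT, ee Jj Tt, ee jj TT, ee jj Tt}

E/I-1 un ·: Ee
E/I-2 un ·: Ee
E/II-1 un I-1×I-2: EE|Ee
E/II-2 aff ·: ee
E/II-3 aff I-1×I-2: ee
E/III-1 un II-1×II-2: Ee
E/III-2 un II-1×II-2: Ee
⇒ E over [I-1,I-2,II-1,II-2,II-3,III-1,III-2]: 2 consistent
J/I-1 un ·: JJ|Jj
J/I-2 un ·: JJ|Jj
J/II-1 un I-1×I-2: Jj
J/II-2 ? ·: Jj|jj
J/II-3 un I-1×I-2: JJ|Jj
J/III-1 un II-1×II-2: JJ|Jj
J/III-2 aff II-1×II-2: jj
⇒ J over [I-1,I-2,II-1,II-2,II-3,III-1,III-2]: 18 consistent
T/I-1 aff ·: tt
T/I-2 un ·: TT|Tt
T/II-1 un I-1×I-2: Tt
T/II-2 un ·: TT|Tt
T/II-3 un I-1×I-2: Tt
T/III-1 un II-1×II-2: TT|Tt
T/III-2 un II-1×II-2: TT|Tt
⇒ T over [I-1,I-2,II-1,II-2,II-3,III-1,III-2]: 16 consistent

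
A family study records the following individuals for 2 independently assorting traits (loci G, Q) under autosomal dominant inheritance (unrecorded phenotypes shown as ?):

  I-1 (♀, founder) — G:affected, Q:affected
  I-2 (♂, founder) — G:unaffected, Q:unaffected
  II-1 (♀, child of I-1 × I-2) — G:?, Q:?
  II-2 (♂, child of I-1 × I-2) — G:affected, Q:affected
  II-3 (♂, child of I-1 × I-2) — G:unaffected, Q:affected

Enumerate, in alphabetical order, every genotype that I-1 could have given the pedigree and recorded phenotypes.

I-1 ∈ {Gg QQ, Gg Qq}

G/I-1 aff ·: Gg
G/I-2 un ·: gg
G/II-1 ? I-1×I-2: gg|Gg
G/II-2 aff I-1×I-2: Gg
G/II-3 un I-1×I-2: gg
⇒ G over [I-1,I-2,II-1,II-2,II-3]: 2 consistent
Q/I-1 aff ·: Qq|QQ
Q/I-2 un ·: qq
Q/II-1 ? I-1×I-2: qq|Qq
Q/II-2 aff I-1×I-2: Qq
Q/II-3 aff I-1×I-2: Qq
⇒ Q over [I-1,I-2,II-1,II-2,II-3]: 3 consistent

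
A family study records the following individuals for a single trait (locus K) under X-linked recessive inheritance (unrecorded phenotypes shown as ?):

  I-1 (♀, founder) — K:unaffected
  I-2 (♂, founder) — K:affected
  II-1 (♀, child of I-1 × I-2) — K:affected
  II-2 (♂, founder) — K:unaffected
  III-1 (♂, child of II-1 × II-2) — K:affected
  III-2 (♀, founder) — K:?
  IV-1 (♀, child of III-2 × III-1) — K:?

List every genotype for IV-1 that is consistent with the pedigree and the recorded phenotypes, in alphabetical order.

K/I-1 un ·: X^KX^k
K/I-2 aff ·: X^kY
K/II-1 aff I-1×I-2: X^kX^k
K/II-2 un ·: X^KY
K/III-1 aff II-1×II-2: X^kY
K/III-2 ? ·: X^KX^K|X^KX^k|X^kX^k
K/IV-1 ? III-2×III-1: X^KX^k|X^kX^k
⇒ K over [I-1,I-2,II-1,II-2,III-1,III-2,IV-1]: 4 consistent

IV-1 ∈ {X^KX^k, X^kX^k}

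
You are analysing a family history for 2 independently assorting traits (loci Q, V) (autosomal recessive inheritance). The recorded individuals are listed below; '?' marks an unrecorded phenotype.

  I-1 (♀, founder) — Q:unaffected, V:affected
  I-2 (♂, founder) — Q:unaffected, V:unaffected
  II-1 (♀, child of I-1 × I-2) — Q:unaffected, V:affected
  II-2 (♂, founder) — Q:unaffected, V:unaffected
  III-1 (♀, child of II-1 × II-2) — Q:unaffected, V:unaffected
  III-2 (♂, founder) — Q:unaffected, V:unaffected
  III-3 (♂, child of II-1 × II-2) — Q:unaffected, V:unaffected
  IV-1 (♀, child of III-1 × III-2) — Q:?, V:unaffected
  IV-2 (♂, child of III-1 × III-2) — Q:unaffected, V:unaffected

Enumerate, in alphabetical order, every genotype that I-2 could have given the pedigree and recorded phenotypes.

I-2 ∈ {QQ Vv, Qq Vv}

Q/I-1 un ·: QQ|Qq
Q/I-2 un ·: QQ|Qq
Q/II-1 un I-1×I-2: QQ|Qq
Q/II-2 un ·: QQ|Qq
Q/III-1 un II-1×II-2: QQ|Qq
Q/III-2 un ·: QQ|Qq
Q/III-3 un II-1×II-2: QQ|Qq
Q/IV-1 ? III-1×III-2: QQ|Qq|qq
Q/IV-2 un III-1×III-2: QQ|Qq
⇒ Q over [I-1,I-2,II-1,II-2,III-1,III-2,III-3,IV-1,IV-2]: 320 consistent
V/I-1 aff ·: vv
V/I-2 un ·: Vv
V/II-1 aff I-1×I-2: vv
V/II-2 un ·: VV|Vv
V/III-1 un II-1×II-2: Vv
V/III-2 un ·: VV|Vv
V/III-3 un II-1×II-2: Vv
V/IV-1 un III-1×III-2: VV|Vv
V/IV-2 un III-1×III-2: VV|Vv
⇒ V over [I-1,I-2,II-1,II-2,III-1,III-2,III-3,IV-1,IV-2]: 16 consistent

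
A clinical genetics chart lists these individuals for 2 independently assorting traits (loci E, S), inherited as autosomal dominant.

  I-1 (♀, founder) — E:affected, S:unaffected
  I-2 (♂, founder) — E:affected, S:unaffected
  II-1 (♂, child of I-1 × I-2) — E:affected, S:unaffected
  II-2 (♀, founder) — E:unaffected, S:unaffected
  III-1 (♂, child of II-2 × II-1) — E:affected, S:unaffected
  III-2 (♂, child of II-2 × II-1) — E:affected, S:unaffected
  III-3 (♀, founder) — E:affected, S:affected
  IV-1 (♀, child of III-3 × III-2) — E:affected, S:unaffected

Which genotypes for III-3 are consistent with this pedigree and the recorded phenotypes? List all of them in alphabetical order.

E/I-1 aff ·: Ee|EE
E/I-2 aff ·: Ee|EE
E/II-1 aff I-1×I-2: Ee|EE
E/II-2 un ·: ee
E/III-1 aff II-2×II-1: Ee
E/III-2 aff II-2×II-1: Ee
E/III-3 aff ·: Ee|EE
E/IV-1 aff III-3×III-2: Ee|EE
⇒ E over [I-1,I-2,II-1,II-2,III-1,III-2,III-3,IV-1]: 28 consistent
S/I-1 un ·: ss
S/I-2 un ·: ss
S/II-1 un I-1×I-2: ss
S/II-2 un ·: ss
S/III-1 un II-2×II-1: ss
S/III-2 un II-2×II-1: ss
S/III-3 aff ·: Ss
S/IV-1 un III-3×III-2: ss
⇒ S over [I-1,I-2,II-1,II-2,III-1,III-2,III-3,IV-1]: 1 consistent

III-3 ∈ {EE Ss, Ee Ss}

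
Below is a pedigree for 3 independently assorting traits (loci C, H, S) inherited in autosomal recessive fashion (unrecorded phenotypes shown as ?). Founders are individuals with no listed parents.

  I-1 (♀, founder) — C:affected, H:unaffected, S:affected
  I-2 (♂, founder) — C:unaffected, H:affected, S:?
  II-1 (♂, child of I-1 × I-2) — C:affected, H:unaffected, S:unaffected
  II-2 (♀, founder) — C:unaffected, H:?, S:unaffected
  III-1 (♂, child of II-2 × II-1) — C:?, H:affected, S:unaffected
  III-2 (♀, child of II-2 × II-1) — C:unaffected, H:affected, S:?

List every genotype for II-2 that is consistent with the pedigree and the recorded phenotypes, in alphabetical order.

II-2 ∈ {CC Hh SS, CC Hh Ss, CC hh SS, CC hh Ss, Cc Hh SS, Cc Hh Ss, Cc hh SS, Cc hh Ss}

C/I-1 aff ·: cc
C/I-2 un ·: Cc
C/II-1 aff I-1×I-2: cc
C/II-2 un ·: CC|Cc
C/III-1 ? II-2×II-1: Cc|cc
C/III-2 un II-2×II-1: Cc
⇒ C over [I-1,I-2,II-1,II-2,III-1,III-2]: 3 consistent
H/I-1 un ·: HH|Hh
H/I-2 aff ·: hh
H/II-1 un I-1×I-2: Hh
H/II-2 ? ·: Hh|hh
H/III-1 aff II-2×II-1: hh
H/III-2 aff II-2×II-1: hh
⇒ H over [I-1,I-2,II-1,II-2,III-1,III-2]: 4 consistent
S/I-1 aff ·: ss
S/I-2 ? ·: SS|Ss
S/II-1 un I-1×I-2: Ss
S/II-2 un ·: SS|Ss
S/III-1 un II-2×II-1: SS|Ss
S/III-2 ? II-2×II-1: SS|Ss|ss
⇒ S over [I-1,I-2,II-1,II-2,III-1,III-2]: 20 consistent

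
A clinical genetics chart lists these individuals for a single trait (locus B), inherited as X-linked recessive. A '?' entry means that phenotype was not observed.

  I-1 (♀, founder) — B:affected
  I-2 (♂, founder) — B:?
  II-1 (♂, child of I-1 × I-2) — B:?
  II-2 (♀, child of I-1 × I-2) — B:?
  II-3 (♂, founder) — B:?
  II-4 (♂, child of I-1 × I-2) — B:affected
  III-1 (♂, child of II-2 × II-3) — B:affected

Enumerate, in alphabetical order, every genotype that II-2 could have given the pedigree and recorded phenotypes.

II-2 ∈ {X^BX^b, X^bX^b}

B/I-1 aff ·: X^bX^b
B/I-2 ? ·: X^BY|X^bY
B/II-1 ? I-1×I-2: X^bY
B/II-2 ? I-1×I-2: X^BX^b|X^bX^b
B/II-3 ? ·: X^BY|X^bY
B/II-4 aff I-1×I-2: X^bY
B/III-1 aff II-2×II-3: X^bY
⇒ B over [I-1,I-2,II-1,II-2,II-3,II-4,III-1]: 4 consistent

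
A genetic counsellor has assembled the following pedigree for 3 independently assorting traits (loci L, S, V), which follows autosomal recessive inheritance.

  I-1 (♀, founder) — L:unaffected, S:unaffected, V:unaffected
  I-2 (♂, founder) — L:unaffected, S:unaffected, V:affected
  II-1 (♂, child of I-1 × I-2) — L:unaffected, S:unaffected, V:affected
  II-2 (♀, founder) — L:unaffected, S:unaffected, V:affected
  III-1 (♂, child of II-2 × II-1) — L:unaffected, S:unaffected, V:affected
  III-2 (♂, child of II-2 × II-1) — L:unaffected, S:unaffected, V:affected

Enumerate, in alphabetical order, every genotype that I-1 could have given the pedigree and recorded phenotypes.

I-1 ∈ {LL SS Vv, LL Ss Vv, Ll SS Vv, Ll Ss Vv}

L/I-1 un ·: LL|Ll
L/I-2 un ·: LL|Ll
L/II-1 un I-1×I-2: LL|Ll
L/II-2 un ·: LL|Ll
L/III-1 un II-2×II-1: LL|Ll
L/III-2 un II-2×II-1: LL|Ll
⇒ L over [I-1,I-2,II-1,II-2,III-1,III-2]: 44 consistent
S/I-1 un ·: SS|Ss
S/I-2 un ·: SS|Ss
S/II-1 un I-1×I-2: SS|Ss
S/II-2 un ·: SS|Ss
S/III-1 un II-2×II-1: SS|Ss
S/III-2 un II-2×II-1: SS|Ss
⇒ S over [I-1,I-2,II-1,II-2,III-1,III-2]: 44 consistent
V/I-1 un ·: Vv
V/I-2 aff ·: vv
V/II-1 aff I-1×I-2: vv
V/II-2 aff ·: vv
V/III-1 aff II-2×II-1: vv
V/III-2 aff II-2×II-1: vv
⇒ V over [I-1,I-2,II-1,II-2,III-1,III-2]: 1 consistent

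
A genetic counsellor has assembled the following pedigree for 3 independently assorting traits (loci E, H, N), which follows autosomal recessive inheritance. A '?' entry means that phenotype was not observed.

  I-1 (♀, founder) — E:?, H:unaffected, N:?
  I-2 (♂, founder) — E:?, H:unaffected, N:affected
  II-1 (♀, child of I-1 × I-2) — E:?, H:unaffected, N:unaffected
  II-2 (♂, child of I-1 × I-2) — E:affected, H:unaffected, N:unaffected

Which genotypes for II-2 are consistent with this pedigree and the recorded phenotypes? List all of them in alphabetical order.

E/I-1 ? ·: Ee|ee
E/I-2 ? ·: Ee|ee
E/II-1 ? I-1×I-2: EE|Ee|ee
E/II-2 aff I-1×I-2: ee
⇒ E over [I-1,I-2,II-1,II-2]: 8 consistent
H/I-1 un ·: HH|Hh
H/I-2 un ·: HH|Hh
H/II-1 un I-1×I-2: HH|Hh
H/II-2 un I-1×I-2: HH|Hh
⇒ H over [I-1,I-2,II-1,II-2]: 13 consistent
N/I-1 ? ·: NN|Nn
N/I-2 aff ·: nn
N/II-1 un I-1×I-2: Nn
N/II-2 un I-1×I-2: Nn
⇒ N over [I-1,I-2,II-1,II-2]: 2 consistent

II-2 ∈ {ee HH Nn, ee Hh Nn}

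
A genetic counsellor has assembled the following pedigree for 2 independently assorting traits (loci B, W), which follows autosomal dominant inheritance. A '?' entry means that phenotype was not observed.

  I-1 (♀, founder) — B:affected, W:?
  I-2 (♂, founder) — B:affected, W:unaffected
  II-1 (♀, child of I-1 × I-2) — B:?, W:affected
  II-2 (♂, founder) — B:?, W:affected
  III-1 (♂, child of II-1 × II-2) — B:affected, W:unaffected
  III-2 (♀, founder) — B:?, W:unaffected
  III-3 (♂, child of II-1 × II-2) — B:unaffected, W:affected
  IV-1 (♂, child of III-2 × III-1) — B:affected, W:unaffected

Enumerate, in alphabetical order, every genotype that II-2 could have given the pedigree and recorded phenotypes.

B/I-1 aff ·: Bb|BB
B/I-2 aff ·: Bb|BB
B/II-1 ? I-1×I-2: bb|Bb
B/II-2 ? ·: bb|Bb
B/III-1 aff II-1×II-2: Bb|BB
B/III-2 ? ·: bb|Bb|BB
B/III-3 un II-1×II-2: bb
B/IV-1 aff III-2×III-1: Bb|BB
⇒ B over [I-1,I-2,II-1,II-2,III-1,III-2,III-3,IV-1]: 47 consistent
W/I-1 ? ·: Ww|WW
W/I-2 un ·: ww
W/II-1 aff I-1×I-2: Ww
W/II-2 aff ·: Ww
W/III-1 un II-1×II-2: ww
W/III-2 un ·: ww
W/III-3 aff II-1×II-2: Ww|WW
W/IV-1 un III-2×III-1: ww
⇒ W over [I-1,I-2,II-1,II-2,III-1,III-2,III-3,IV-1]: 4 consistent

II-2 ∈ {Bb Ww, bb Ww}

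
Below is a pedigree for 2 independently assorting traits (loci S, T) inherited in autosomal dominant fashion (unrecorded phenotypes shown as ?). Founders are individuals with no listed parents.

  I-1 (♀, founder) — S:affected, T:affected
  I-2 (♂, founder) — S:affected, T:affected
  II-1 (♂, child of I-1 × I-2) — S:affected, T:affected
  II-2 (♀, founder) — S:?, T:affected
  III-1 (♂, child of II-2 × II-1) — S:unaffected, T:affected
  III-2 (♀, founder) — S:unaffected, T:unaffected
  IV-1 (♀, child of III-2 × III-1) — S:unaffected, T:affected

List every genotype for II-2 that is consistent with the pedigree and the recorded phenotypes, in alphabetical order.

S/I-1 aff ·: Ss|SS
S/I-2 aff ·: Ss|SS
S/II-1 aff I-1×I-2: Ss
S/II-2 ? ·: ss|Ss
S/III-1 un II-2×II-1: ss
S/III-2 un ·: ss
S/IV-1 un III-2×III-1: ss
⇒ S over [I-1,I-2,II-1,II-2,III-1,III-2,IV-1]: 6 consistent
T/I-1 aff ·: Tt|TT
T/I-2 aff ·: Tt|TT
T/II-1 aff I-1×I-2: Tt|TT
T/II-2 aff ·: Tt|TT
T/III-1 aff II-2×II-1: Tt|TT
T/III-2 un ·: tt
T/IV-1 aff III-2×III-1: Tt
⇒ T over [I-1,I-2,II-1,II-2,III-1,III-2,IV-1]: 24 consistent

II-2 ∈ {Ss TT, Ss Tt, ss TT, ss Tt}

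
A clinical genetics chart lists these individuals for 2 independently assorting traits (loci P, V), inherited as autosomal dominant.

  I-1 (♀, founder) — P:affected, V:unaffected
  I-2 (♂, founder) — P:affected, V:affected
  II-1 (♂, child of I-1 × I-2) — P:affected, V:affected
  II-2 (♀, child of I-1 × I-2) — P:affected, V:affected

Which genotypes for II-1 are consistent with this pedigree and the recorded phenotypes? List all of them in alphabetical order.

P/I-1 aff ·: Pp|PP
P/I-2 aff ·: Pp|PP
P/II-1 aff I-1×I-2: Pp|PP
P/II-2 aff I-1×I-2: Pp|PP
⇒ P over [I-1,I-2,II-1,II-2]: 13 consistent
V/I-1 un ·: vv
V/I-2 aff ·: Vv|VV
V/II-1 aff I-1×I-2: Vv
V/II-2 aff I-1×I-2: Vv
⇒ V over [I-1,I-2,II-1,II-2]: 2 consistent

II-1 ∈ {PP Vv, Pp Vv}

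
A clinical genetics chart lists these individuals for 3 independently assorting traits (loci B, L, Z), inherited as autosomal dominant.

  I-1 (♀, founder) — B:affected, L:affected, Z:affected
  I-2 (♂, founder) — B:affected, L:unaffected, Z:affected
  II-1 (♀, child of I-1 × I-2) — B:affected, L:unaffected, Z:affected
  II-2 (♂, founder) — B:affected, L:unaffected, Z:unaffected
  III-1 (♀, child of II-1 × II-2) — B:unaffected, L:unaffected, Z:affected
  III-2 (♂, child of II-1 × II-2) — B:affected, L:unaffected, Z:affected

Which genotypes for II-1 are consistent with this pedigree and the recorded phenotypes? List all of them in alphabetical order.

B/I-1 aff ·: Bb|BB
B/I-2 aff ·: Bb|BB
B/II-1 aff I-1×I-2: Bb
B/II-2 aff ·: Bb
B/III-1 un II-1×II-2: bb
B/III-2 aff II-1×II-2: Bb|BB
⇒ B over [I-1,I-2,II-1,II-2,III-1,III-2]: 6 consistent
L/I-1 aff ·: Ll
L/I-2 un ·: ll
L/II-1 un I-1×I-2: ll
L/II-2 un ·: ll
L/III-1 un II-1×II-2: ll
L/III-2 un II-1×II-2: ll
⇒ L over [I-1,I-2,II-1,II-2,III-1,III-2]: 1 consistent
Z/I-1 aff ·: Zz|ZZ
Z/I-2 aff ·: Zz|ZZ
Z/II-1 aff I-1×I-2: Zz|ZZ
Z/II-2 un ·: zz
Z/III-1 aff II-1×II-2: Zz
Z/III-2 aff II-1×II-2: Zz
⇒ Z over [I-1,I-2,II-1,II-2,III-1,III-2]: 7 consistent

II-1 ∈ {Bb ll ZZ, Bb ll Zz}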